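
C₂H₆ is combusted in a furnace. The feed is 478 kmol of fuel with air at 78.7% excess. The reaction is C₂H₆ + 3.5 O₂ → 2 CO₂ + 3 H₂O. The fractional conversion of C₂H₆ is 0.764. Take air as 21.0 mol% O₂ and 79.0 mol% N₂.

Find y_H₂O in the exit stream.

Stoichiometric O₂ = 3.5 × 478 = 1673 kmol; O₂ fed = 1673 × 1.787 = 2990 kmol.
N₂ fed = 2990 × 79/21 = 11250 kmol.
Fuel reacted = 0.764 × 478 → ξ = 365.2 kmol.
Outlet (n = n₀ + ν ξ):
  C₂H₆: 478 − 1(365.2) = 112.8
  O₂: 2990 − 3.5(365.2) = 1711
  N₂: 11250 (inert)
  CO₂: 0 + 2(365.2) = 730.4
  H₂O: 0 + 3(365.2) = 1096
Total out = 14900 kmol; y_H₂O = 1096 / 14900 = 0.07354.

0.0735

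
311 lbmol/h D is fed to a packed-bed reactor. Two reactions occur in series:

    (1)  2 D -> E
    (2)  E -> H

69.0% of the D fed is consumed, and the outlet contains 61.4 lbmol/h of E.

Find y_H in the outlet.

Conversion of D: D consumed = 2ξ₁ = 0.69 × 311 → ξ₁ = 107.3 lbmol/h.
E balance: n_E = 0 + 1ξ₁ − 1ξ₂ = 61.4 → ξ₂ = (1·107.3 − 61.4)/1 = 45.89 lbmol/h.
Outlet amounts (n = n₀ + Σ ν·ξ):
  D: 311 − 2(107.3) = 96.41
  E: 0 + 1(107.3) − 1(45.89) = 61.4
  H: 0 + 1(45.89) = 45.89
Total out = 203.7 lbmol/h; y_H = 45.89 / 203.7 = 0.2253.

0.225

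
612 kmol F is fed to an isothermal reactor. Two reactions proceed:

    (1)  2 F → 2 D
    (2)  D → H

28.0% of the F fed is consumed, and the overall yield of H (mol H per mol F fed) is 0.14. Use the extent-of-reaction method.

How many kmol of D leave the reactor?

85.7 kmol

Conversion of F: F consumed = 2ξ₁ = 0.28 × 612 → ξ₁ = 85.68 kmol.
Yield of H: 1ξ₂ / 612 = 0.14 → ξ₂ = 85.68 kmol.
Outlet amounts (n = n₀ + Σ ν·ξ):
  F: 612 − 2(85.68) = 440.6
  D: 0 + 2(85.68) − 1(85.68) = 85.68
  H: 0 + 1(85.68) = 85.68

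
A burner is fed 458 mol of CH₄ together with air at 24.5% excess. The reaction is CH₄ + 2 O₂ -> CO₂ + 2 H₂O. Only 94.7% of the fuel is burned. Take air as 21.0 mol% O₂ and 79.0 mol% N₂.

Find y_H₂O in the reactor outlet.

0.147

Stoichiometric O₂ = 2 × 458 = 916 mol; O₂ fed = 916 × 1.245 = 1140 mol.
N₂ fed = 1140 × 79/21 = 4290 mol.
Fuel reacted = 0.947 × 458 → ξ = 433.7 mol.
Outlet (n = n₀ + ν ξ):
  CH₄: 458 − 1(433.7) = 24.27
  O₂: 1140 − 2(433.7) = 273
  N₂: 4290 (inert)
  CO₂: 0 + 1(433.7) = 433.7
  H₂O: 0 + 2(433.7) = 867.5
Total out = 5889 mol; y_H₂O = 867.5 / 5889 = 0.1473.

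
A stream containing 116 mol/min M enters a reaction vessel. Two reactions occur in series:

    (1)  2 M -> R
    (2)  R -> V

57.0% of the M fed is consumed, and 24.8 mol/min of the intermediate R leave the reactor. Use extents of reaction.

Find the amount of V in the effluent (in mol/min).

8.26 mol/min

Conversion of M: M consumed = 2ξ₁ = 0.57 × 116 → ξ₁ = 33.06 mol/min.
R balance: n_R = 0 + 1ξ₁ − 1ξ₂ = 24.8 → ξ₂ = (1·33.06 − 24.8)/1 = 8.26 mol/min.
Outlet amounts (n = n₀ + Σ ν·ξ):
  M: 116 − 2(33.06) = 49.88
  R: 0 + 1(33.06) − 1(8.26) = 24.8
  V: 0 + 1(8.26) = 8.26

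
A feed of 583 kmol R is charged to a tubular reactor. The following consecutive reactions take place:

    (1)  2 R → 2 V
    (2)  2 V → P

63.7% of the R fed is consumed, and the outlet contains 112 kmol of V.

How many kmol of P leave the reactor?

130 kmol

Conversion of R: R consumed = 2ξ₁ = 0.637 × 583 → ξ₁ = 185.7 kmol.
V balance: n_V = 0 + 2ξ₁ − 2ξ₂ = 112 → ξ₂ = (2·185.7 − 112)/2 = 129.7 kmol.
Outlet amounts (n = n₀ + Σ ν·ξ):
  R: 583 − 2(185.7) = 211.6
  V: 0 + 2(185.7) − 2(129.7) = 112
  P: 0 + 1(129.7) = 129.7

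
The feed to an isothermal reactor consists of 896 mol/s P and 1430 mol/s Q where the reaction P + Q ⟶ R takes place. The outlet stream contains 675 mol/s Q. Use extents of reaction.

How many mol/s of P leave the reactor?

For Q: n = n₀ − 1ξ → 675 = 1430 − 1ξ, giving ξ = 755 mol/s.
Outlet amounts (n = n₀ + ν ξ):
  P: 896 − 1(755) = 141
  Q: 1430 − 1(755) = 675
  R: 0 + 1(755) = 755

141 mol/s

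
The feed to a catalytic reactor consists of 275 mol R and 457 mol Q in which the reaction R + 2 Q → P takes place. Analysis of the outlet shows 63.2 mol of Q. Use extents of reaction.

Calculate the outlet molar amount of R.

For Q: n = n₀ − 2ξ → 63.2 = 457 − 2ξ, giving ξ = 196.9 mol.
Outlet amounts (n = n₀ + ν ξ):
  R: 275 − 1(196.9) = 78.1
  Q: 457 − 2(196.9) = 63.2
  P: 0 + 1(196.9) = 196.9

78.1 mol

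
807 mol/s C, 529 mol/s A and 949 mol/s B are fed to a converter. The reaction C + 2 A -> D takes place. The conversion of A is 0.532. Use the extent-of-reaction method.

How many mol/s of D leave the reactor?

A reacted = 0.532 × 529 = 281.4 mol/s; ν_A = −2, so ξ = 281.4/2 = 140.7 mol/s.
Outlet amounts (n = n₀ + ν ξ):
  C: 807 − 1(140.7) = 666.3
  A: 529 − 2(140.7) = 247.6
  D: 0 + 1(140.7) = 140.7
  B: 949 (inert)

141 mol/s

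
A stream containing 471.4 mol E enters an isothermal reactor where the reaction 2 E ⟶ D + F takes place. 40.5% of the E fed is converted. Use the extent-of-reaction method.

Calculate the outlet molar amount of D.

95.5 mol

E reacted = 0.405 × 471.4 = 190.9 mol; ν_E = −2, so ξ = 190.9/2 = 95.46 mol.
Outlet amounts (n = n₀ + ν ξ):
  E: 471.4 − 2(95.46) = 280.5
  D: 0 + 1(95.46) = 95.46
  F: 0 + 1(95.46) = 95.46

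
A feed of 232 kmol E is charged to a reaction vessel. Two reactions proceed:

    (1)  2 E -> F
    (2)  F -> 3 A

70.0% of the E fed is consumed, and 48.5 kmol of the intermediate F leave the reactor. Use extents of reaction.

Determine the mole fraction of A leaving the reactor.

0.454

Conversion of E: E consumed = 2ξ₁ = 0.7 × 232 → ξ₁ = 81.2 kmol.
F balance: n_F = 0 + 1ξ₁ − 1ξ₂ = 48.5 → ξ₂ = (1·81.2 − 48.5)/1 = 32.7 kmol.
Outlet amounts (n = n₀ + Σ ν·ξ):
  E: 232 − 2(81.2) = 69.6
  F: 0 + 1(81.2) − 1(32.7) = 48.5
  A: 0 + 3(32.7) = 98.1
Total out = 216.2 kmol; y_A = 98.1 / 216.2 = 0.4537.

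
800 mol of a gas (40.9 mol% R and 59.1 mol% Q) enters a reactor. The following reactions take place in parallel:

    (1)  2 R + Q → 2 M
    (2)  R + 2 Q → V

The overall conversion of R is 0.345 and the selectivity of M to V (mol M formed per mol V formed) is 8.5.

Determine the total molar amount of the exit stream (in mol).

726 mol

Conversion of R: R consumed = 0.345 × 327.2 = 112.9 mol = 2ξ₁ + 1ξ₂.
Selectivity: 2ξ₁ / (1ξ₂) = 8.5 → ξ₁ = 4.25 ξ₂.
Substitute: (2·4.25 + 1) ξ₂ = 112.9 → ξ₂ = 11.88 mol, ξ₁ = 50.5 mol.
Outlet amounts (n = n₀ + Σ ν·ξ):
  R: 327.2 − 2(50.5) − 1(11.88) = 214.3
  Q: 472.8 − 1(50.5) − 2(11.88) = 398.5
  M: 0 + 2(50.5) = 101
  V: 0 + 1(11.88) = 11.88
Total out = 214.3 + 398.5 + 101 + 11.88 = 725.7 mol.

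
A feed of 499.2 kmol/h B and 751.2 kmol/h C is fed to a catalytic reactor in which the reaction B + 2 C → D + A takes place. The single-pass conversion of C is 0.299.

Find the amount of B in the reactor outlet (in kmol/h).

387 kmol/h

C reacted = 0.299 × 751.2 = 224.6 kmol/h; ν_C = −2, so ξ = 224.6/2 = 112.3 kmol/h.
Outlet amounts (n = n₀ + ν ξ):
  B: 499.2 − 1(112.3) = 386.9
  C: 751.2 − 2(112.3) = 526.6
  D: 0 + 1(112.3) = 112.3
  A: 0 + 1(112.3) = 112.3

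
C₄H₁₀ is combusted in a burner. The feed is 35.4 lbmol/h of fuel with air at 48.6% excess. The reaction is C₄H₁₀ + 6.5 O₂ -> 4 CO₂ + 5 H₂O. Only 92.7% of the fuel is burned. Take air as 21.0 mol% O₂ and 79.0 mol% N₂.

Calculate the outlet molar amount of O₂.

129 lbmol/h

Stoichiometric O₂ = 6.5 × 35.4 = 230.1 lbmol/h; O₂ fed = 230.1 × 1.486 = 341.9 lbmol/h.
N₂ fed = 341.9 × 79/21 = 1286 lbmol/h.
Fuel reacted = 0.927 × 35.4 → ξ = 32.82 lbmol/h.
Outlet (n = n₀ + ν ξ):
  C₄H₁₀: 35.4 − 1(32.82) = 2.584
  O₂: 341.9 − 6.5(32.82) = 128.6
  N₂: 1286 (inert)
  CO₂: 0 + 4(32.82) = 131.3
  H₂O: 0 + 5(32.82) = 164.1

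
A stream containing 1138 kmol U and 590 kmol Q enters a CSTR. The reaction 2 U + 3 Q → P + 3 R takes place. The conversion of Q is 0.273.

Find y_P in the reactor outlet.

Q reacted = 0.273 × 590 = 161.1 kmol; ν_Q = −3, so ξ = 161.1/3 = 53.69 kmol.
Outlet amounts (n = n₀ + ν ξ):
  U: 1138 − 2(53.69) = 1031
  Q: 590 − 3(53.69) = 428.9
  P: 0 + 1(53.69) = 53.69
  R: 0 + 3(53.69) = 161.1
Total out = 1674 kmol; y_P = 53.69 / 1674 = 0.03207.

0.0321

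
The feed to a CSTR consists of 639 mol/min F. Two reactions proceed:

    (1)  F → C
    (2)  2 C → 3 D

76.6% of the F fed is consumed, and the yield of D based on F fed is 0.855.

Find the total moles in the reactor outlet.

821 mol/min

Conversion of F: F consumed = 1ξ₁ = 0.766 × 639 → ξ₁ = 489.5 mol/min.
Yield of D: 3ξ₂ / 639 = 0.855 → ξ₂ = 182.1 mol/min.
Outlet amounts (n = n₀ + Σ ν·ξ):
  F: 639 − 1(489.5) = 149.5
  C: 0 + 1(489.5) − 2(182.1) = 125.2
  D: 0 + 3(182.1) = 546.3
Total out = 149.5 + 125.2 + 546.3 = 821.1 mol/min.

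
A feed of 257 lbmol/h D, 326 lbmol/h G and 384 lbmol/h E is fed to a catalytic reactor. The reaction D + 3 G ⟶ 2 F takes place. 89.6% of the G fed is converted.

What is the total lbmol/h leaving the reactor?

G reacted = 0.896 × 326 = 292.1 lbmol/h; ν_G = −3, so ξ = 292.1/3 = 97.37 lbmol/h.
Outlet amounts (n = n₀ + ν ξ):
  D: 257 − 1(97.37) = 159.6
  G: 326 − 3(97.37) = 33.9
  F: 0 + 2(97.37) = 194.7
  E: 384 (inert)
Total out = 159.6 + 33.9 + 194.7 + 384 = 772.3 lbmol/h.

772 lbmol/h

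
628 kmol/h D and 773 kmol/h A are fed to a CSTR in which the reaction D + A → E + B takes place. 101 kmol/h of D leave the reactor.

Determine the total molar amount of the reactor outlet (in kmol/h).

For D: n = n₀ − 1ξ → 101 = 628 − 1ξ, giving ξ = 527 kmol/h.
Outlet amounts (n = n₀ + ν ξ):
  D: 628 − 1(527) = 101
  A: 773 − 1(527) = 246
  E: 0 + 1(527) = 527
  B: 0 + 1(527) = 527
Total out = 101 + 246 + 527 + 527 = 1401 kmol/h.

1400 kmol/h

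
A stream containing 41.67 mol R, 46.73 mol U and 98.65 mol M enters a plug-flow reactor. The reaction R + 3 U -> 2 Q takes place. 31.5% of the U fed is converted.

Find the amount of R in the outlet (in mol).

36.8 mol

U reacted = 0.315 × 46.73 = 14.72 mol; ν_U = −3, so ξ = 14.72/3 = 4.907 mol.
Outlet amounts (n = n₀ + ν ξ):
  R: 41.67 − 1(4.907) = 36.76
  U: 46.73 − 3(4.907) = 32.01
  Q: 0 + 2(4.907) = 9.813
  M: 98.65 (inert)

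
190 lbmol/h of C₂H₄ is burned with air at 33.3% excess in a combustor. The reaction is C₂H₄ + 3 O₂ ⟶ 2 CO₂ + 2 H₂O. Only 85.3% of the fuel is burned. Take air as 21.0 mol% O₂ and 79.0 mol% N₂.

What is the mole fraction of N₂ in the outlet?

Stoichiometric O₂ = 3 × 190 = 570 lbmol/h; O₂ fed = 570 × 1.333 = 759.8 lbmol/h.
N₂ fed = 759.8 × 79/21 = 2858 lbmol/h.
Fuel reacted = 0.853 × 190 → ξ = 162.1 lbmol/h.
Outlet (n = n₀ + ν ξ):
  C₂H₄: 190 − 1(162.1) = 27.93
  O₂: 759.8 − 3(162.1) = 273.6
  N₂: 2858 (inert)
  CO₂: 0 + 2(162.1) = 324.1
  H₂O: 0 + 2(162.1) = 324.1
Total out = 3808 lbmol/h; y_N₂ = 2858 / 3808 = 0.7506.

0.751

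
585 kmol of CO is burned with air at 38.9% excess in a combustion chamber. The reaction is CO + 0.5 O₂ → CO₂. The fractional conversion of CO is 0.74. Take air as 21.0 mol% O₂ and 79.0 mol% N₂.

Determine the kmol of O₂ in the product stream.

Stoichiometric O₂ = 0.5 × 585 = 292.5 kmol; O₂ fed = 292.5 × 1.389 = 406.3 kmol.
N₂ fed = 406.3 × 79/21 = 1528 kmol.
Fuel reacted = 0.74 × 585 → ξ = 432.9 kmol.
Outlet (n = n₀ + ν ξ):
  CO: 585 − 1(432.9) = 152.1
  O₂: 406.3 − 0.5(432.9) = 189.8
  N₂: 1528 (inert)
  CO₂: 0 + 1(432.9) = 432.9

190 kmol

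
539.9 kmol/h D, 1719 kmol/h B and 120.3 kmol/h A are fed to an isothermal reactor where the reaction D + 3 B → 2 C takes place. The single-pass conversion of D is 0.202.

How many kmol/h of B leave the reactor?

D reacted = 0.202 × 539.9 = 109.1 kmol/h; ν_D = −1, so ξ = 109.1/1 = 109.1 kmol/h.
Outlet amounts (n = n₀ + ν ξ):
  D: 539.9 − 1(109.1) = 430.8
  B: 1719 − 3(109.1) = 1392
  C: 0 + 2(109.1) = 218.1
  A: 120.3 (inert)

1390 kmol/h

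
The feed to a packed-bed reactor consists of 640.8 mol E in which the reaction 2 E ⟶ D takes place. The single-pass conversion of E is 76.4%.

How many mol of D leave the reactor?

245 mol

E reacted = 0.764 × 640.8 = 489.6 mol; ν_E = −2, so ξ = 489.6/2 = 244.8 mol.
Outlet amounts (n = n₀ + ν ξ):
  E: 640.8 − 2(244.8) = 151.2
  D: 0 + 1(244.8) = 244.8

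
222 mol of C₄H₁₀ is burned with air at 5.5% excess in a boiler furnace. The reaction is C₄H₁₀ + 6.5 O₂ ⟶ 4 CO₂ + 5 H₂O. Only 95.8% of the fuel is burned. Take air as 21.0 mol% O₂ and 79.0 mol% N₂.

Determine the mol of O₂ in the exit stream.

Stoichiometric O₂ = 6.5 × 222 = 1443 mol; O₂ fed = 1443 × 1.055 = 1522 mol.
N₂ fed = 1522 × 79/21 = 5727 mol.
Fuel reacted = 0.958 × 222 → ξ = 212.7 mol.
Outlet (n = n₀ + ν ξ):
  C₄H₁₀: 222 − 1(212.7) = 9.324
  O₂: 1522 − 6.5(212.7) = 140
  N₂: 5727 (inert)
  CO₂: 0 + 4(212.7) = 850.7
  H₂O: 0 + 5(212.7) = 1063

140 mol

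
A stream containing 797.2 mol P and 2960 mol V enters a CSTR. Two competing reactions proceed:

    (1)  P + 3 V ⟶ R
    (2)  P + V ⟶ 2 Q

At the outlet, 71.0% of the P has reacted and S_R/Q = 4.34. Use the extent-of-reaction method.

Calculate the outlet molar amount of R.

508 mol

Conversion of P: P consumed = 0.71 × 797.2 = 566 mol = 1ξ₁ + 1ξ₂.
Selectivity: 1ξ₁ / (2ξ₂) = 4.34 → ξ₁ = 8.68 ξ₂.
Substitute: (1·8.68 + 1) ξ₂ = 566 → ξ₂ = 58.47 mol, ξ₁ = 507.5 mol.
Outlet amounts (n = n₀ + Σ ν·ξ):
  P: 797.2 − 1(507.5) − 1(58.47) = 231.2
  V: 2960 − 3(507.5) − 1(58.47) = 1379
  R: 0 + 1(507.5) = 507.5
  Q: 0 + 2(58.47) = 116.9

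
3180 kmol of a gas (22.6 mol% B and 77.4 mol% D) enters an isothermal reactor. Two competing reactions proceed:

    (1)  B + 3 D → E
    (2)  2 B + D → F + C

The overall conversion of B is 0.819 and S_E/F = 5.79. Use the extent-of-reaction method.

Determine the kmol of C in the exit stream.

75.6 kmol

Conversion of B: B consumed = 0.819 × 718.7 = 588.6 kmol = 1ξ₁ + 2ξ₂.
Selectivity: 1ξ₁ / (1ξ₂) = 5.79 → ξ₁ = 5.79 ξ₂.
Substitute: (1·5.79 + 2) ξ₂ = 588.6 → ξ₂ = 75.56 kmol, ξ₁ = 437.5 kmol.
Outlet amounts (n = n₀ + Σ ν·ξ):
  B: 718.7 − 1(437.5) − 2(75.56) = 130.1
  D: 2461 − 3(437.5) − 1(75.56) = 1073
  E: 0 + 1(437.5) = 437.5
  F: 0 + 1(75.56) = 75.56
  C: 0 + 1(75.56) = 75.56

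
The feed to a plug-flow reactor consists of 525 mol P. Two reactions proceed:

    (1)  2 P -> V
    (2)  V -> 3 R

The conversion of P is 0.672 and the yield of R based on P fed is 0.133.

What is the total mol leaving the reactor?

Conversion of P: P consumed = 2ξ₁ = 0.672 × 525 → ξ₁ = 176.4 mol.
Yield of R: 3ξ₂ / 525 = 0.133 → ξ₂ = 23.28 mol.
Outlet amounts (n = n₀ + Σ ν·ξ):
  P: 525 − 2(176.4) = 172.2
  V: 0 + 1(176.4) − 1(23.28) = 153.1
  R: 0 + 3(23.28) = 69.83
Total out = 172.2 + 153.1 + 69.83 = 395.1 mol.

395 mol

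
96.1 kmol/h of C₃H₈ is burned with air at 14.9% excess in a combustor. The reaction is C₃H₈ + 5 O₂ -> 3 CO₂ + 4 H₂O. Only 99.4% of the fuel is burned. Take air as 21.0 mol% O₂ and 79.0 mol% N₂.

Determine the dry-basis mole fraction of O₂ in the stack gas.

0.0305

Stoichiometric O₂ = 5 × 96.1 = 480.5 kmol/h; O₂ fed = 480.5 × 1.149 = 552.1 kmol/h.
N₂ fed = 552.1 × 79/21 = 2077 kmol/h.
Fuel reacted = 0.994 × 96.1 → ξ = 95.52 kmol/h.
Outlet (n = n₀ + ν ξ):
  C₃H₈: 96.1 − 1(95.52) = 0.5766
  O₂: 552.1 − 5(95.52) = 74.48
  N₂: 2077 (inert)
  CO₂: 0 + 3(95.52) = 286.6
  H₂O: 0 + 4(95.52) = 382.1
Dry total = 2439 kmol/h; y_O₂ (dry) = 74.48 / 2439 = 0.03054.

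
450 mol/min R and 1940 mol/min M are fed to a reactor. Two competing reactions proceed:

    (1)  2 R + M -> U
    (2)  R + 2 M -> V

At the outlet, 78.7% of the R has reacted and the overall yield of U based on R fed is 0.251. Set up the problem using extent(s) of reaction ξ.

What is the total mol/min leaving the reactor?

1910 mol/min

Yield of U: 1ξ₁ / 450 = 0.251 → ξ₁ = 113 mol/min.
Conversion of R: 2ξ₁ + 1ξ₂ = 0.787 × 450 = 354.2 → ξ₂ = 128.3 mol/min.
Outlet amounts (n = n₀ + Σ ν·ξ):
  R: 450 − 2(113) − 1(128.3) = 95.85
  M: 1940 − 1(113) − 2(128.3) = 1571
  U: 0 + 1(113) = 113
  V: 0 + 1(128.3) = 128.3
Total out = 95.85 + 1571 + 113 + 128.3 = 1908 mol/min.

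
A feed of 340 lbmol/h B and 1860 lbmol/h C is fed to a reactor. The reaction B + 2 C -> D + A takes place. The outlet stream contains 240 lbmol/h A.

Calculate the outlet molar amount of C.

1380 lbmol/h

For A: n = n₀ + 1ξ → 240 = 0 + 1ξ, giving ξ = 240 lbmol/h.
Outlet amounts (n = n₀ + ν ξ):
  B: 340 − 1(240) = 100
  C: 1860 − 2(240) = 1380
  D: 0 + 1(240) = 240
  A: 0 + 1(240) = 240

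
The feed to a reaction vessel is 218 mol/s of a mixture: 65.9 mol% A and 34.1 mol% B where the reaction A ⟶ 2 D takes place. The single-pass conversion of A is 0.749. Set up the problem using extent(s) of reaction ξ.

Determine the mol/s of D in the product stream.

215 mol/s

A reacted = 0.749 × 143.7 = 107.6 mol/s; ν_A = −1, so ξ = 107.6/1 = 107.6 mol/s.
Outlet amounts (n = n₀ + ν ξ):
  A: 143.7 − 1(107.6) = 36.06
  D: 0 + 2(107.6) = 215.2
  B: 74.34 (inert)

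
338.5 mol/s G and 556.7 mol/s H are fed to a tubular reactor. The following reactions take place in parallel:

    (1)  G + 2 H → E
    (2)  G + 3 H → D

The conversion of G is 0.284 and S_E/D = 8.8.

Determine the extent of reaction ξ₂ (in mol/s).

Conversion of G: G consumed = 0.284 × 338.5 = 96.13 mol/s = 1ξ₁ + 1ξ₂.
Selectivity: 1ξ₁ / (1ξ₂) = 8.8 → ξ₁ = 8.8 ξ₂.
Substitute: (1·8.8 + 1) ξ₂ = 96.13 → ξ₂ = 9.81 mol/s, ξ₁ = 86.32 mol/s.
Outlet amounts (n = n₀ + Σ ν·ξ):
  G: 338.5 − 1(86.32) − 1(9.81) = 242.4
  H: 556.7 − 2(86.32) − 3(9.81) = 354.6
  E: 0 + 1(86.32) = 86.32
  D: 0 + 1(9.81) = 9.81

ξ₂ = 9.81 mol/s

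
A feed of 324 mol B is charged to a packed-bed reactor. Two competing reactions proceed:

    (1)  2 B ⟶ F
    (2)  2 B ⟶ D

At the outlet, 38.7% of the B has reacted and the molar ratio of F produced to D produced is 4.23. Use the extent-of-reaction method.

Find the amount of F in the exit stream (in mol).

50.7 mol

Conversion of B: B consumed = 0.387 × 324 = 125.4 mol = 2ξ₁ + 2ξ₂.
Selectivity: 1ξ₁ / (1ξ₂) = 4.23 → ξ₁ = 4.23 ξ₂.
Substitute: (2·4.23 + 2) ξ₂ = 125.4 → ξ₂ = 11.99 mol, ξ₁ = 50.71 mol.
Outlet amounts (n = n₀ + Σ ν·ξ):
  B: 324 − 2(50.71) − 2(11.99) = 198.6
  F: 0 + 1(50.71) = 50.71
  D: 0 + 1(11.99) = 11.99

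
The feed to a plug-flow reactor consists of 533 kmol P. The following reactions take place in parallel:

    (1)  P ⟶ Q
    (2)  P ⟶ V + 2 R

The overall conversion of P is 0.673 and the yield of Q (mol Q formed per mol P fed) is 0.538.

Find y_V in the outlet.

0.106

Yield of Q: 1ξ₁ / 533 = 0.538 → ξ₁ = 286.8 kmol.
Conversion of P: 1ξ₁ + 1ξ₂ = 0.673 × 533 = 358.7 → ξ₂ = 71.95 kmol.
Outlet amounts (n = n₀ + Σ ν·ξ):
  P: 533 − 1(286.8) − 1(71.95) = 174.3
  Q: 0 + 1(286.8) = 286.8
  V: 0 + 1(71.95) = 71.95
  R: 0 + 2(71.95) = 143.9
Total out = 676.9 kmol; y_V = 71.95 / 676.9 = 0.1063.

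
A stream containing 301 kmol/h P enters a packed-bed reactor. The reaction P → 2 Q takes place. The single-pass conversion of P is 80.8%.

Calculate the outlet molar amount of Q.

P reacted = 0.808 × 301 = 243.2 kmol/h; ν_P = −1, so ξ = 243.2/1 = 243.2 kmol/h.
Outlet amounts (n = n₀ + ν ξ):
  P: 301 − 1(243.2) = 57.79
  Q: 0 + 2(243.2) = 486.4

486 kmol/h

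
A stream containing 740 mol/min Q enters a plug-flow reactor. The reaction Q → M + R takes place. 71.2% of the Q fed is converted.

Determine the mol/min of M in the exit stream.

Q reacted = 0.712 × 740 = 526.9 mol/min; ν_Q = −1, so ξ = 526.9/1 = 526.9 mol/min.
Outlet amounts (n = n₀ + ν ξ):
  Q: 740 − 1(526.9) = 213.1
  M: 0 + 1(526.9) = 526.9
  R: 0 + 1(526.9) = 526.9

527 mol/min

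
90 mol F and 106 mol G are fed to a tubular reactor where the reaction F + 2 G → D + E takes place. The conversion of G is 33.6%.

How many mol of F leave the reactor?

72.2 mol

G reacted = 0.336 × 106 = 35.62 mol; ν_G = −2, so ξ = 35.62/2 = 17.81 mol.
Outlet amounts (n = n₀ + ν ξ):
  F: 90 − 1(17.81) = 72.19
  G: 106 − 2(17.81) = 70.38
  D: 0 + 1(17.81) = 17.81
  E: 0 + 1(17.81) = 17.81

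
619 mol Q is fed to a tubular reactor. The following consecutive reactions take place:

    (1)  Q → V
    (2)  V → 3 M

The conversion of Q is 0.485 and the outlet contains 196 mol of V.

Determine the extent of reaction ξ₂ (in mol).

Conversion of Q: Q consumed = 1ξ₁ = 0.485 × 619 → ξ₁ = 300.2 mol.
V balance: n_V = 0 + 1ξ₁ − 1ξ₂ = 196 → ξ₂ = (1·300.2 − 196)/1 = 104.2 mol.
Outlet amounts (n = n₀ + Σ ν·ξ):
  Q: 619 − 1(300.2) = 318.8
  V: 0 + 1(300.2) − 1(104.2) = 196
  M: 0 + 3(104.2) = 312.6

ξ₂ = 104 mol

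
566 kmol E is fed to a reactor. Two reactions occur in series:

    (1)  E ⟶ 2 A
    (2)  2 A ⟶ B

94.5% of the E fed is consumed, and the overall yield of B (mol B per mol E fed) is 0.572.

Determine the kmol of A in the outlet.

422 kmol

Conversion of E: E consumed = 1ξ₁ = 0.945 × 566 → ξ₁ = 534.9 kmol.
Yield of B: 1ξ₂ / 566 = 0.572 → ξ₂ = 323.8 kmol.
Outlet amounts (n = n₀ + Σ ν·ξ):
  E: 566 − 1(534.9) = 31.13
  A: 0 + 2(534.9) − 2(323.8) = 422.2
  B: 0 + 1(323.8) = 323.8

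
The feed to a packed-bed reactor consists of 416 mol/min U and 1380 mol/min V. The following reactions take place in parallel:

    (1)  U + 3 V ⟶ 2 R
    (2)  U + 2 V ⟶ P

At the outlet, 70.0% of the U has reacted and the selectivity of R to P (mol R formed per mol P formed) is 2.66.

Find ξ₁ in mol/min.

ξ₁ = 166 mol/min

Conversion of U: U consumed = 0.7 × 416 = 291.2 mol/min = 1ξ₁ + 1ξ₂.
Selectivity: 2ξ₁ / (1ξ₂) = 2.66 → ξ₁ = 1.33 ξ₂.
Substitute: (1·1.33 + 1) ξ₂ = 291.2 → ξ₂ = 125 mol/min, ξ₁ = 166.2 mol/min.
Outlet amounts (n = n₀ + Σ ν·ξ):
  U: 416 − 1(166.2) − 1(125) = 124.8
  V: 1380 − 3(166.2) − 2(125) = 631.4
  R: 0 + 2(166.2) = 332.4
  P: 0 + 1(125) = 125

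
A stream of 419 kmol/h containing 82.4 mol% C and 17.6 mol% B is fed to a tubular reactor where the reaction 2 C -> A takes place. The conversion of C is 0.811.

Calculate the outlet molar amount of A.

C reacted = 0.811 × 345.3 = 280 kmol/h; ν_C = −2, so ξ = 280/2 = 140 kmol/h.
Outlet amounts (n = n₀ + ν ξ):
  C: 345.3 − 2(140) = 65.25
  A: 0 + 1(140) = 140
  B: 73.74 (inert)

140 kmol/h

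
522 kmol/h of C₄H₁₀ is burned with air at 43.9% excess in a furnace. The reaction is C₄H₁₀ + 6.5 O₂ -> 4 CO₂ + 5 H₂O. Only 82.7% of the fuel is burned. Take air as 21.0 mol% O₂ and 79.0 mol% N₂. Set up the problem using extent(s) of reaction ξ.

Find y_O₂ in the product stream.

0.085

Stoichiometric O₂ = 6.5 × 522 = 3393 kmol/h; O₂ fed = 3393 × 1.439 = 4883 kmol/h.
N₂ fed = 4883 × 79/21 = 18370 kmol/h.
Fuel reacted = 0.827 × 522 → ξ = 431.7 kmol/h.
Outlet (n = n₀ + ν ξ):
  C₄H₁₀: 522 − 1(431.7) = 90.31
  O₂: 4883 − 6.5(431.7) = 2077
  N₂: 18370 (inert)
  CO₂: 0 + 4(431.7) = 1727
  H₂O: 0 + 5(431.7) = 2158
Total out = 24420 kmol/h; y_O₂ = 2077 / 24420 = 0.08503.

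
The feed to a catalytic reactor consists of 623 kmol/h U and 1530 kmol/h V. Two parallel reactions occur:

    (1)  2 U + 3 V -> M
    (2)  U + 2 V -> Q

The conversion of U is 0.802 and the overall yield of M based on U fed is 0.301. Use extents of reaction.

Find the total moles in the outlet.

1150 kmol/h

Yield of M: 1ξ₁ / 623 = 0.301 → ξ₁ = 187.5 kmol/h.
Conversion of U: 2ξ₁ + 1ξ₂ = 0.802 × 623 = 499.6 → ξ₂ = 124.6 kmol/h.
Outlet amounts (n = n₀ + Σ ν·ξ):
  U: 623 − 2(187.5) − 1(124.6) = 123.4
  V: 1530 − 3(187.5) − 2(124.6) = 718.2
  M: 0 + 1(187.5) = 187.5
  Q: 0 + 1(124.6) = 124.6
Total out = 123.4 + 718.2 + 187.5 + 124.6 = 1154 kmol/h.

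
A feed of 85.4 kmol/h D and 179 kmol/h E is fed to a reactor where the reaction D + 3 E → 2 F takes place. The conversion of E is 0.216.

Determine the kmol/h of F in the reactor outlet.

E reacted = 0.216 × 179 = 38.66 kmol/h; ν_E = −3, so ξ = 38.66/3 = 12.89 kmol/h.
Outlet amounts (n = n₀ + ν ξ):
  D: 85.4 − 1(12.89) = 72.51
  E: 179 − 3(12.89) = 140.3
  F: 0 + 2(12.89) = 25.78

25.8 kmol/h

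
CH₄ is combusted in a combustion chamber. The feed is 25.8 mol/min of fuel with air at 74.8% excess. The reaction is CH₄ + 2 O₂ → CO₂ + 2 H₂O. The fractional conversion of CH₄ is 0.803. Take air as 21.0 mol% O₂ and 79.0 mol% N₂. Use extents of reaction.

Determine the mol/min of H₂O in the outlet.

Stoichiometric O₂ = 2 × 25.8 = 51.6 mol/min; O₂ fed = 51.6 × 1.748 = 90.2 mol/min.
N₂ fed = 90.2 × 79/21 = 339.3 mol/min.
Fuel reacted = 0.803 × 25.8 → ξ = 20.72 mol/min.
Outlet (n = n₀ + ν ξ):
  CH₄: 25.8 − 1(20.72) = 5.083
  O₂: 90.2 − 2(20.72) = 48.76
  N₂: 339.3 (inert)
  CO₂: 0 + 1(20.72) = 20.72
  H₂O: 0 + 2(20.72) = 41.43

41.4 mol/min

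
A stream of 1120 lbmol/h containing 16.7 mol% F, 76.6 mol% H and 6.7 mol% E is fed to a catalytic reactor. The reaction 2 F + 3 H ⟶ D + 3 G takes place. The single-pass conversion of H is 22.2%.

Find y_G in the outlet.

H reacted = 0.222 × 857.9 = 190.5 lbmol/h; ν_H = −3, so ξ = 190.5/3 = 63.49 lbmol/h.
Outlet amounts (n = n₀ + ν ξ):
  F: 187 − 2(63.49) = 60.07
  H: 857.9 − 3(63.49) = 667.5
  D: 0 + 1(63.49) = 63.49
  G: 0 + 3(63.49) = 190.5
  E: 75.04 (inert)
Total out = 1057 lbmol/h; y_G = 190.5 / 1057 = 0.1803.

0.18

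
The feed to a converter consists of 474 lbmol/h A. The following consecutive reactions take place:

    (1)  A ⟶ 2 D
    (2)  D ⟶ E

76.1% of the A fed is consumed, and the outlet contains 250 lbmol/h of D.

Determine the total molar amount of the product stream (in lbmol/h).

Conversion of A: A consumed = 1ξ₁ = 0.761 × 474 → ξ₁ = 360.7 lbmol/h.
D balance: n_D = 0 + 2ξ₁ − 1ξ₂ = 250 → ξ₂ = (2·360.7 − 250)/1 = 471.4 lbmol/h.
Outlet amounts (n = n₀ + Σ ν·ξ):
  A: 474 − 1(360.7) = 113.3
  D: 0 + 2(360.7) − 1(471.4) = 250
  E: 0 + 1(471.4) = 471.4
Total out = 113.3 + 250 + 471.4 = 834.7 lbmol/h.

835 lbmol/h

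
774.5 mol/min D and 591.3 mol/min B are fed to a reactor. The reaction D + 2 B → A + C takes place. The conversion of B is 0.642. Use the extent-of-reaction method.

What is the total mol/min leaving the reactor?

1180 mol/min

B reacted = 0.642 × 591.3 = 379.6 mol/min; ν_B = −2, so ξ = 379.6/2 = 189.8 mol/min.
Outlet amounts (n = n₀ + ν ξ):
  D: 774.5 − 1(189.8) = 584.7
  B: 591.3 − 2(189.8) = 211.7
  A: 0 + 1(189.8) = 189.8
  C: 0 + 1(189.8) = 189.8
Total out = 584.7 + 211.7 + 189.8 + 189.8 = 1176 mol/min.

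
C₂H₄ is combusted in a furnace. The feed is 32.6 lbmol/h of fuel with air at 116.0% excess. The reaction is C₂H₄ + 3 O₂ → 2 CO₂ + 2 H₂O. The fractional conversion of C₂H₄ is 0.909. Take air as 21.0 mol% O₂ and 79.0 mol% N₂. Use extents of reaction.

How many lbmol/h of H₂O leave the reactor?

Stoichiometric O₂ = 3 × 32.6 = 97.8 lbmol/h; O₂ fed = 97.8 × 2.160 = 211.2 lbmol/h.
N₂ fed = 211.2 × 79/21 = 794.7 lbmol/h.
Fuel reacted = 0.909 × 32.6 → ξ = 29.63 lbmol/h.
Outlet (n = n₀ + ν ξ):
  C₂H₄: 32.6 − 1(29.63) = 2.967
  O₂: 211.2 − 3(29.63) = 122.3
  N₂: 794.7 (inert)
  CO₂: 0 + 2(29.63) = 59.27
  H₂O: 0 + 2(29.63) = 59.27

59.3 lbmol/h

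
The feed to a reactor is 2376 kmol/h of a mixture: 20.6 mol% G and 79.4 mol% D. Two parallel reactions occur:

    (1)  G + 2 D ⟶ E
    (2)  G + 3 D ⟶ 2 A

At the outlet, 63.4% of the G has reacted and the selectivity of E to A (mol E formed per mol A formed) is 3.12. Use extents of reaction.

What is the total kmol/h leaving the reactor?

Conversion of G: G consumed = 0.634 × 489.5 = 310.3 kmol/h = 1ξ₁ + 1ξ₂.
Selectivity: 1ξ₁ / (2ξ₂) = 3.12 → ξ₁ = 6.24 ξ₂.
Substitute: (1·6.24 + 1) ξ₂ = 310.3 → ξ₂ = 42.86 kmol/h, ξ₁ = 267.5 kmol/h.
Outlet amounts (n = n₀ + Σ ν·ξ):
  G: 489.5 − 1(267.5) − 1(42.86) = 179.1
  D: 1887 − 2(267.5) − 3(42.86) = 1223
  E: 0 + 1(267.5) = 267.5
  A: 0 + 2(42.86) = 85.72
Total out = 179.1 + 1223 + 267.5 + 85.72 = 1755 kmol/h.

1760 kmol/h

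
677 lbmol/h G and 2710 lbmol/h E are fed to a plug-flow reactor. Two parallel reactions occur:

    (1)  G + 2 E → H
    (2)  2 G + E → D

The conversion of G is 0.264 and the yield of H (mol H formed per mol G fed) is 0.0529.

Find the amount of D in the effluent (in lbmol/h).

71.5 lbmol/h

Yield of H: 1ξ₁ / 677 = 0.0529 → ξ₁ = 35.81 lbmol/h.
Conversion of G: 1ξ₁ + 2ξ₂ = 0.264 × 677 = 178.7 → ξ₂ = 71.46 lbmol/h.
Outlet amounts (n = n₀ + Σ ν·ξ):
  G: 677 − 1(35.81) − 2(71.46) = 498.3
  E: 2710 − 2(35.81) − 1(71.46) = 2567
  H: 0 + 1(35.81) = 35.81
  D: 0 + 1(71.46) = 71.46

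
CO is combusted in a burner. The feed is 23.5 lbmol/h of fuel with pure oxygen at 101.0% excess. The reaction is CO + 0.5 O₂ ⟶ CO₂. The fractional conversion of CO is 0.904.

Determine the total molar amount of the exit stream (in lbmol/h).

36.5 lbmol/h

Stoichiometric O₂ = 0.5 × 23.5 = 11.75 lbmol/h; O₂ fed = 11.75 × 2.010 = 23.62 lbmol/h.
Fuel reacted = 0.904 × 23.5 → ξ = 21.24 lbmol/h.
Outlet (n = n₀ + ν ξ):
  CO: 23.5 − 1(21.24) = 2.256
  O₂: 23.62 − 0.5(21.24) = 13
  CO₂: 0 + 1(21.24) = 21.24
Total out = 2.256 + 13 + 21.24 = 36.5 lbmol/h.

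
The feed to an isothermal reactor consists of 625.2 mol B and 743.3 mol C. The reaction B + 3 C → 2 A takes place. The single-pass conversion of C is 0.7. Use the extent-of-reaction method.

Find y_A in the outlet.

C reacted = 0.7 × 743.3 = 520.3 mol; ν_C = −3, so ξ = 520.3/3 = 173.4 mol.
Outlet amounts (n = n₀ + ν ξ):
  B: 625.2 − 1(173.4) = 451.8
  C: 743.3 − 3(173.4) = 223
  A: 0 + 2(173.4) = 346.9
Total out = 1022 mol; y_A = 346.9 / 1022 = 0.3395.

0.34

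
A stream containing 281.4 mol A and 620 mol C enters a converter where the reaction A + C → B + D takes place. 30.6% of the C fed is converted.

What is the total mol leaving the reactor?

C reacted = 0.306 × 620 = 189.7 mol; ν_C = −1, so ξ = 189.7/1 = 189.7 mol.
Outlet amounts (n = n₀ + ν ξ):
  A: 281.4 − 1(189.7) = 91.68
  C: 620 − 1(189.7) = 430.3
  B: 0 + 1(189.7) = 189.7
  D: 0 + 1(189.7) = 189.7
Total out = 91.68 + 430.3 + 189.7 + 189.7 = 901.4 mol.

901 mol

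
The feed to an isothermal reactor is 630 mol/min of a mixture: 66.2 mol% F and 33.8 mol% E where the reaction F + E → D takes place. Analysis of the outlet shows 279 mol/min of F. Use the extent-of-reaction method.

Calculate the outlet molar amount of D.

138 mol/min

For F: n = n₀ − 1ξ → 279 = 417.1 − 1ξ, giving ξ = 138.1 mol/min.
Outlet amounts (n = n₀ + ν ξ):
  F: 417.1 − 1(138.1) = 279
  E: 212.9 − 1(138.1) = 74.88
  D: 0 + 1(138.1) = 138.1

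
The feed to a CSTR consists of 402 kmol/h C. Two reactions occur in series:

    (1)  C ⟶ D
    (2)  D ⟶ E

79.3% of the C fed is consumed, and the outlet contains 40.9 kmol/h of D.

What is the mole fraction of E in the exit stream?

Conversion of C: C consumed = 1ξ₁ = 0.793 × 402 → ξ₁ = 318.8 kmol/h.
D balance: n_D = 0 + 1ξ₁ − 1ξ₂ = 40.9 → ξ₂ = (1·318.8 − 40.9)/1 = 277.9 kmol/h.
Outlet amounts (n = n₀ + Σ ν·ξ):
  C: 402 − 1(318.8) = 83.21
  D: 0 + 1(318.8) − 1(277.9) = 40.9
  E: 0 + 1(277.9) = 277.9
Total out = 402 kmol/h; y_E = 277.9 / 402 = 0.6913.

0.691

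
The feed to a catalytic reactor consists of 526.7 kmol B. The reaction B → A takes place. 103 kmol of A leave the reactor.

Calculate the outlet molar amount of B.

For A: n = n₀ + 1ξ → 103 = 0 + 1ξ, giving ξ = 103 kmol.
Outlet amounts (n = n₀ + ν ξ):
  B: 526.7 − 1(103) = 423.7
  A: 0 + 1(103) = 103

424 kmol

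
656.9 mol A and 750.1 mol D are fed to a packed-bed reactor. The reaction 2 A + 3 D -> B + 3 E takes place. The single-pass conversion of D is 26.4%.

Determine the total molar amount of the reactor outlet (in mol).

1340 mol

D reacted = 0.264 × 750.1 = 198 mol; ν_D = −3, so ξ = 198/3 = 66.01 mol.
Outlet amounts (n = n₀ + ν ξ):
  A: 656.9 − 2(66.01) = 524.9
  D: 750.1 − 3(66.01) = 552.1
  B: 0 + 1(66.01) = 66.01
  E: 0 + 3(66.01) = 198
Total out = 524.9 + 552.1 + 66.01 + 198 = 1341 mol.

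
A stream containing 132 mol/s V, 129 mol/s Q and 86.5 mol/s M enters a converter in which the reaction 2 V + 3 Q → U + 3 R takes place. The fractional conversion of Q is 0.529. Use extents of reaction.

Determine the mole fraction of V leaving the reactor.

0.266

Q reacted = 0.529 × 129 = 68.24 mol/s; ν_Q = −3, so ξ = 68.24/3 = 22.75 mol/s.
Outlet amounts (n = n₀ + ν ξ):
  V: 132 − 2(22.75) = 86.51
  Q: 129 − 3(22.75) = 60.76
  U: 0 + 1(22.75) = 22.75
  R: 0 + 3(22.75) = 68.24
  M: 86.5 (inert)
Total out = 324.8 mol/s; y_V = 86.51 / 324.8 = 0.2664.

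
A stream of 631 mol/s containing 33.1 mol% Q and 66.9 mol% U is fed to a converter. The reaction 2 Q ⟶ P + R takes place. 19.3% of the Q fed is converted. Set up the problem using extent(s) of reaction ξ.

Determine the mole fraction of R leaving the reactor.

0.0319

Q reacted = 0.193 × 208.9 = 40.31 mol/s; ν_Q = −2, so ξ = 40.31/2 = 20.16 mol/s.
Outlet amounts (n = n₀ + ν ξ):
  Q: 208.9 − 2(20.16) = 168.6
  P: 0 + 1(20.16) = 20.16
  R: 0 + 1(20.16) = 20.16
  U: 422.1 (inert)
Total out = 631 mol/s; y_R = 20.16 / 631 = 0.03194.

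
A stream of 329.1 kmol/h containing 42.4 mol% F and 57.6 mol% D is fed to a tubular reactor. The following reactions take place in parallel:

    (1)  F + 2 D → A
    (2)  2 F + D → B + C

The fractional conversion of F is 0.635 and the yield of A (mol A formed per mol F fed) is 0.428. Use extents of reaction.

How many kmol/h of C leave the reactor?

Yield of A: 1ξ₁ / 139.5 = 0.428 → ξ₁ = 59.72 kmol/h.
Conversion of F: 1ξ₁ + 2ξ₂ = 0.635 × 139.5 = 88.61 → ξ₂ = 14.44 kmol/h.
Outlet amounts (n = n₀ + Σ ν·ξ):
  F: 139.5 − 1(59.72) − 2(14.44) = 50.93
  D: 189.6 − 2(59.72) − 1(14.44) = 55.67
  A: 0 + 1(59.72) = 59.72
  B: 0 + 1(14.44) = 14.44
  C: 0 + 1(14.44) = 14.44

14.4 kmol/h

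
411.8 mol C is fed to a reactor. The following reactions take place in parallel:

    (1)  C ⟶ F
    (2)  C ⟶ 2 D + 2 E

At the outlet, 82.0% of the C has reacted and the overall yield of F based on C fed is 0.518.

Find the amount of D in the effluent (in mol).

Yield of F: 1ξ₁ / 411.8 = 0.518 → ξ₁ = 213.3 mol.
Conversion of C: 1ξ₁ + 1ξ₂ = 0.82 × 411.8 = 337.7 → ξ₂ = 124.4 mol.
Outlet amounts (n = n₀ + Σ ν·ξ):
  C: 411.8 − 1(213.3) − 1(124.4) = 74.12
  F: 0 + 1(213.3) = 213.3
  D: 0 + 2(124.4) = 248.7
  E: 0 + 2(124.4) = 248.7

249 mol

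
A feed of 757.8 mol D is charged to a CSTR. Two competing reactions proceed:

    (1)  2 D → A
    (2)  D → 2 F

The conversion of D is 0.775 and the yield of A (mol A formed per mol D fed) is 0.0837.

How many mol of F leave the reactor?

921 mol

Yield of A: 1ξ₁ / 757.8 = 0.0837 → ξ₁ = 63.43 mol.
Conversion of D: 2ξ₁ + 1ξ₂ = 0.775 × 757.8 = 587.3 → ξ₂ = 460.4 mol.
Outlet amounts (n = n₀ + Σ ν·ξ):
  D: 757.8 − 2(63.43) − 1(460.4) = 170.5
  A: 0 + 1(63.43) = 63.43
  F: 0 + 2(460.4) = 920.9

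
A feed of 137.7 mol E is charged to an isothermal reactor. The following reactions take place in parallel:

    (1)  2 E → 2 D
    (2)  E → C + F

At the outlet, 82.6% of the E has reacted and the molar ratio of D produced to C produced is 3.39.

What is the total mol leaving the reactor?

Conversion of E: E consumed = 0.826 × 137.7 = 113.7 mol = 2ξ₁ + 1ξ₂.
Selectivity: 2ξ₁ / (1ξ₂) = 3.39 → ξ₁ = 1.695 ξ₂.
Substitute: (2·1.695 + 1) ξ₂ = 113.7 → ξ₂ = 25.91 mol, ξ₁ = 43.92 mol.
Outlet amounts (n = n₀ + Σ ν·ξ):
  E: 137.7 − 2(43.92) − 1(25.91) = 23.96
  D: 0 + 2(43.92) = 87.83
  C: 0 + 1(25.91) = 25.91
  F: 0 + 1(25.91) = 25.91
Total out = 23.96 + 87.83 + 25.91 + 25.91 = 163.6 mol.

164 mol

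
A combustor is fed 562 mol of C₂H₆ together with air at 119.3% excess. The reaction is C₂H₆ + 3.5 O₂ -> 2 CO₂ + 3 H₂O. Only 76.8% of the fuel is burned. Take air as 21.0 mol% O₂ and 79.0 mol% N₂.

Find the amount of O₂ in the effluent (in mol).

Stoichiometric O₂ = 3.5 × 562 = 1967 mol; O₂ fed = 1967 × 2.193 = 4314 mol.
N₂ fed = 4314 × 79/21 = 16230 mol.
Fuel reacted = 0.768 × 562 → ξ = 431.6 mol.
Outlet (n = n₀ + ν ξ):
  C₂H₆: 562 − 1(431.6) = 130.4
  O₂: 4314 − 3.5(431.6) = 2803
  N₂: 16230 (inert)
  CO₂: 0 + 2(431.6) = 863.2
  H₂O: 0 + 3(431.6) = 1295

2800 mol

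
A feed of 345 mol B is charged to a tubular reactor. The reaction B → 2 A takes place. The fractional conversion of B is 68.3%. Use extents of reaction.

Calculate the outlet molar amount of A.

B reacted = 0.683 × 345 = 235.6 mol; ν_B = −1, so ξ = 235.6/1 = 235.6 mol.
Outlet amounts (n = n₀ + ν ξ):
  B: 345 − 1(235.6) = 109.4
  A: 0 + 2(235.6) = 471.3

471 mol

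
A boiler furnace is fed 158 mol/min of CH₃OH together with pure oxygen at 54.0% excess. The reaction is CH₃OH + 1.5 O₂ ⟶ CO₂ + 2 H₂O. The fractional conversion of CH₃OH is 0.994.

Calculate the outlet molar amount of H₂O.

314 mol/min

Stoichiometric O₂ = 1.5 × 158 = 237 mol/min; O₂ fed = 237 × 1.540 = 365 mol/min.
Fuel reacted = 0.994 × 158 → ξ = 157.1 mol/min.
Outlet (n = n₀ + ν ξ):
  CH₃OH: 158 − 1(157.1) = 0.948
  O₂: 365 − 1.5(157.1) = 129.4
  CO₂: 0 + 1(157.1) = 157.1
  H₂O: 0 + 2(157.1) = 314.1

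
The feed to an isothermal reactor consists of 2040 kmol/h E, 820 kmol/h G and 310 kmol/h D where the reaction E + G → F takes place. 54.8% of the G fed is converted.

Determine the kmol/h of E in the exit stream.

1590 kmol/h

G reacted = 0.548 × 820 = 449.4 kmol/h; ν_G = −1, so ξ = 449.4/1 = 449.4 kmol/h.
Outlet amounts (n = n₀ + ν ξ):
  E: 2040 − 1(449.4) = 1591
  G: 820 − 1(449.4) = 370.6
  F: 0 + 1(449.4) = 449.4
  D: 310 (inert)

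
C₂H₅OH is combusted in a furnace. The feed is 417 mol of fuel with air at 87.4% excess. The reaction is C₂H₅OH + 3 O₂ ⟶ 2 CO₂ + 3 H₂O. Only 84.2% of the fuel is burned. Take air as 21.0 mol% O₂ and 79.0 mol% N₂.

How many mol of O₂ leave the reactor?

Stoichiometric O₂ = 3 × 417 = 1251 mol; O₂ fed = 1251 × 1.874 = 2344 mol.
N₂ fed = 2344 × 79/21 = 8819 mol.
Fuel reacted = 0.842 × 417 → ξ = 351.1 mol.
Outlet (n = n₀ + ν ξ):
  C₂H₅OH: 417 − 1(351.1) = 65.89
  O₂: 2344 − 3(351.1) = 1291
  N₂: 8819 (inert)
  CO₂: 0 + 2(351.1) = 702.2
  H₂O: 0 + 3(351.1) = 1053

1290 mol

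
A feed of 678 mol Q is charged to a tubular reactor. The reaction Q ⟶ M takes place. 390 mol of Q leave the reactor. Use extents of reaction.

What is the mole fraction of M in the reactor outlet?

For Q: n = n₀ − 1ξ → 390 = 678 − 1ξ, giving ξ = 288 mol.
Outlet amounts (n = n₀ + ν ξ):
  Q: 678 − 1(288) = 390
  M: 0 + 1(288) = 288
Total out = 678 mol; y_M = 288 / 678 = 0.4248.

0.425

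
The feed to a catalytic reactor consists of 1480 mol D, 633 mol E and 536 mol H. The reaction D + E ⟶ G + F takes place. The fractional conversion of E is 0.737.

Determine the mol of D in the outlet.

1010 mol

E reacted = 0.737 × 633 = 466.5 mol; ν_E = −1, so ξ = 466.5/1 = 466.5 mol.
Outlet amounts (n = n₀ + ν ξ):
  D: 1480 − 1(466.5) = 1013
  E: 633 − 1(466.5) = 166.5
  G: 0 + 1(466.5) = 466.5
  F: 0 + 1(466.5) = 466.5
  H: 536 (inert)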